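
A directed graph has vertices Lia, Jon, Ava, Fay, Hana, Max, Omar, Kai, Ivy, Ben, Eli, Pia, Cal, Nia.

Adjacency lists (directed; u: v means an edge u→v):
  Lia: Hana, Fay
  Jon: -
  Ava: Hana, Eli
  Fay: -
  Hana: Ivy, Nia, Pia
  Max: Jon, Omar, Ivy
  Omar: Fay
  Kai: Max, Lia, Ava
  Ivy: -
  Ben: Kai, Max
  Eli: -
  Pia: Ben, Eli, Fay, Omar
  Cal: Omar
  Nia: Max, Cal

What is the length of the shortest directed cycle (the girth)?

5

For each vertex v, BFS finds the shortest path from v back to v.
The shortest such closed walk is Hana → Pia → Ben → Kai → Lia → Hana, length 5.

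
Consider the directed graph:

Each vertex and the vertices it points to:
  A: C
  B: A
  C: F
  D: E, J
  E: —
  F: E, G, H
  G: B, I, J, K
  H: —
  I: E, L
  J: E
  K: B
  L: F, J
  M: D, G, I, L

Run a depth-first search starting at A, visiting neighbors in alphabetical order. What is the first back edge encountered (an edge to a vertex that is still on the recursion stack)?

B->A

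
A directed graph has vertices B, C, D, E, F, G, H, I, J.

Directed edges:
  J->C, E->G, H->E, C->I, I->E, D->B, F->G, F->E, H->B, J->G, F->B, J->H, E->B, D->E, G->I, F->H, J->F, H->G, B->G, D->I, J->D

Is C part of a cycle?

No

C lies on a cycle iff there is a path from C back to itself.
Exploring from C, it never reaches itself; equivalently, its strongly connected component is a singleton.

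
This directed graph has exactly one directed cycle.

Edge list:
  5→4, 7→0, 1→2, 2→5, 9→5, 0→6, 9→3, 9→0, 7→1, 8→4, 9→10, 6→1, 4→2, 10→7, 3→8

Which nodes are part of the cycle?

DFS with gray/black marking from 5:
5 gray
  4 gray
    2 gray
      2→5: 5 is gray → back edge
Back edge closes the cycle 5 → 4 → 2 → 5; its vertices are {2, 4, 5}.

2, 4, 5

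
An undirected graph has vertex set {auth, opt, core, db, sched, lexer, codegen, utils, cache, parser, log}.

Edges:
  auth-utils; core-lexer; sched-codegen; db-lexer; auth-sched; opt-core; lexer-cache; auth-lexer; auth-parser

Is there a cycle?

DFS, tracking each vertex's parent; an edge to a visited non-parent vertex closes a cycle.
Start from codegen:
visit codegen (parent –)
  visit sched (parent codegen)
    visit auth (parent sched)
      visit utils (parent auth)
        utils–auth: parent, skip
      visit parser (parent auth)
        parser–auth: parent, skip
      visit lexer (parent auth)
        visit db (parent lexer)
          db–lexer: parent, skip
        visit core (parent lexer)
          core–lexer: parent, skip
          visit opt (parent core)
            opt–core: parent, skip
        lexer–auth: parent, skip
        visit cache (parent lexer)
          cache–lexer: parent, skip
      auth–sched: parent, skip
    sched–codegen: parent, skip
visit log (parent –)
No non-parent visited neighbor found — the graph is a forest.

No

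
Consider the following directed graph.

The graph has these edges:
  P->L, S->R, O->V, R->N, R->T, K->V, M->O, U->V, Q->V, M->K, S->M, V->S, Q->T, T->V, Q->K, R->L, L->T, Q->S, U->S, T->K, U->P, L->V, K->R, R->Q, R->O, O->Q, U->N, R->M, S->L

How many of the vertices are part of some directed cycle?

9

A vertex is on a directed cycle iff it belongs to a strongly connected component of size ≥ 2 (or has a self-loop).
The vertices on cycles are {K, L, M, O, Q, R, S, T, V} — 9 in total.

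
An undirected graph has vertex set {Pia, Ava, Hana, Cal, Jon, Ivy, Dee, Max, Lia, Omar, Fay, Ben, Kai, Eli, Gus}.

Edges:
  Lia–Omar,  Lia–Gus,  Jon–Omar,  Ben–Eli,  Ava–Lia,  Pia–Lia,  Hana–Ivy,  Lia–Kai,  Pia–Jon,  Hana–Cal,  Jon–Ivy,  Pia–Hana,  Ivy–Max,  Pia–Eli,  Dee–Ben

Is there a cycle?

Yes

DFS, tracking each vertex's parent; an edge to a visited non-parent vertex closes a cycle.
Start from Eli:
visit Eli (parent –)
  visit Pia (parent Eli)
    visit Lia (parent Pia)
      Lia–Pia: parent, skip
      visit Ava (parent Lia)
        Ava–Lia: parent, skip
      visit Gus (parent Lia)
        Gus–Lia: parent, skip
      visit Omar (parent Lia)
        Omar–Lia: parent, skip
        visit Jon (parent Omar)
          Jon–Pia: Pia visited and ≠ parent → cycle
Cycle: Pia – Lia – Omar – Jon – Pia.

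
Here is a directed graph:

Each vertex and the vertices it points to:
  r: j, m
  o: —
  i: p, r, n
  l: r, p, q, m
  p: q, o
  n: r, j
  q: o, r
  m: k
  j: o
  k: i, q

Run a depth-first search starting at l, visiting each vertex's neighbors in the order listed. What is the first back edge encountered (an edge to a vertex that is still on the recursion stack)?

DFS from l (visiting each vertex's neighbors in the order listed); mark gray on enter, black on exit:
l gray
  r gray
    j gray
      o gray
      o black
    j black
    m gray
      k gray
        i gray
          p gray
            q gray
              q→o: o black — skip
              q→r: r is gray → back edge
First back edge: q → r.

q->r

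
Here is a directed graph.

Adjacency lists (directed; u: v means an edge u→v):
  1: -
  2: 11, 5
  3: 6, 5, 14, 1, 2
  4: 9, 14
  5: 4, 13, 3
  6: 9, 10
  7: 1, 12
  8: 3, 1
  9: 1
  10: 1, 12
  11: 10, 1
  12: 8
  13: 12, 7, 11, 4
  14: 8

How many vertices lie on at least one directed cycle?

12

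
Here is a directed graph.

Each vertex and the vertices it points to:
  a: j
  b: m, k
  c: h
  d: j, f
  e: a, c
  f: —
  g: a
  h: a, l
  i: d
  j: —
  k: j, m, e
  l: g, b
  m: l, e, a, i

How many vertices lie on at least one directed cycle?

A vertex is on a directed cycle iff it belongs to a strongly connected component of size ≥ 2 (or has a self-loop).
The vertices on cycles are {b, c, e, h, k, l, m} — 7 in total.

7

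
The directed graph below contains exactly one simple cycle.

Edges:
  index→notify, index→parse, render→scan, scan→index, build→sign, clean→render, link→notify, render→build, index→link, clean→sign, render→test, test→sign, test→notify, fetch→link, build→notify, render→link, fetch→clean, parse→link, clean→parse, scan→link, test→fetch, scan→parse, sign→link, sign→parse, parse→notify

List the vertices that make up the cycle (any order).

test, clean, fetch, render

DFS with gray/black marking from clean:
clean gray
  render gray
    link gray
      notify gray
      notify black
    link black
    scan gray
      index gray
        index→notify: notify black — skip
        index→link: link black — skip
        parse gray
          parse→notify: notify black — skip
          parse→link: link black — skip
        parse black
      index black
      scan→parse: parse black — skip
      scan→link: link black — skip
    scan black
    build gray
      build→notify: notify black — skip
      sign gray
        sign→link: link black — skip
        sign→parse: parse black — skip
      sign black
    build black
    test gray
      test→sign: sign black — skip
      test→notify: notify black — skip
      fetch gray
        fetch→clean: clean is gray → back edge
Back edge closes the cycle clean → render → test → fetch → clean; its vertices are {test, clean, fetch, render}.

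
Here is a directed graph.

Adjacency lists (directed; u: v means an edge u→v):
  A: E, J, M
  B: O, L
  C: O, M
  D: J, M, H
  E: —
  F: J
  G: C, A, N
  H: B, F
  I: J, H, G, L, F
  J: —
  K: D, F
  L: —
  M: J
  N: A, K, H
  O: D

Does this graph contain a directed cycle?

Yes

DFS with white/gray/black marking, starting from H:
H gray
  B gray
    O gray
      D gray
        J gray
        J black
        M gray
          M→J: J black — skip
        M black
        D→H: H is gray → back edge
Back edge found, so a cycle exists: H → B → O → D → H.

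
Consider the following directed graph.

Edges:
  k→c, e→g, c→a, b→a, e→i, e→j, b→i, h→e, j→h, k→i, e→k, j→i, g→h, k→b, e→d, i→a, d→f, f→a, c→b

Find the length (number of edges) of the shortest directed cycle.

For each vertex v, BFS finds the shortest path from v back to v.
The shortest such closed walk is e → j → h → e, length 3.

3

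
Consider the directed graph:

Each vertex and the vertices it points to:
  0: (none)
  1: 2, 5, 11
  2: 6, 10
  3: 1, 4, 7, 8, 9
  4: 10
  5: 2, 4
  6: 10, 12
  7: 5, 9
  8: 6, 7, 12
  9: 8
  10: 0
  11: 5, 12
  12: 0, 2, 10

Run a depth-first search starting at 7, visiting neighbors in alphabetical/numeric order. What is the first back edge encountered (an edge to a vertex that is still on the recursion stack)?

DFS from 7 (visiting neighbors in alphabetical/numeric order); mark gray on enter, black on exit:
7 gray
  5 gray
    2 gray
      6 gray
        10 gray
          0 gray
          0 black
        10 black
        12 gray
          12→0: 0 black — skip
          12→2: 2 is gray → back edge
First back edge: 12 → 2.

12->2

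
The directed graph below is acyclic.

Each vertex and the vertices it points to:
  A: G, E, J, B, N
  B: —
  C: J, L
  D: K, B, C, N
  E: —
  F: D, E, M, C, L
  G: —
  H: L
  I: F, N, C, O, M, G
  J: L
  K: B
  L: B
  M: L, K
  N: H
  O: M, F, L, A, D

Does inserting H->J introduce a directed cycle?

No

Adding H→J creates a cycle iff J can already reach H.
Explore from J: no path reaches H. The graph stays acyclic.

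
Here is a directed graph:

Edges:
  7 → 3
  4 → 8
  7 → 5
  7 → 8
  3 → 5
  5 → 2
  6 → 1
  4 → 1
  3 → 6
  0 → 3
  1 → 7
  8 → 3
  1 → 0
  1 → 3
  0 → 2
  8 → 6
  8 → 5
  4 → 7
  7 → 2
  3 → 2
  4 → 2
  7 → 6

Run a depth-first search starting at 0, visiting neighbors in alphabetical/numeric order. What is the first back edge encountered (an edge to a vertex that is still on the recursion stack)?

DFS from 0 (visiting neighbors in alphabetical/numeric order); mark gray on enter, black on exit:
0 gray
  2 gray
  2 black
  3 gray
    3→2: 2 black — skip
    5 gray
      5→2: 2 black — skip
    5 black
    6 gray
      1 gray
        1→0: 0 is gray → back edge
First back edge: 1 → 0.

1->0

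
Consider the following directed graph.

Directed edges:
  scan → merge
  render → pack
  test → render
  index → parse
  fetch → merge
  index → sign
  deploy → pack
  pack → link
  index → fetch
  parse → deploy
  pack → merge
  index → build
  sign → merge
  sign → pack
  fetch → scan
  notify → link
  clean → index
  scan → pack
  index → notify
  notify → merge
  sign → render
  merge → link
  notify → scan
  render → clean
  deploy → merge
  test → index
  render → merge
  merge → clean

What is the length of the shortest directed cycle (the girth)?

For each vertex v, BFS finds the shortest path from v back to v.
The shortest such closed walk is index → fetch → merge → clean → index, length 4.

4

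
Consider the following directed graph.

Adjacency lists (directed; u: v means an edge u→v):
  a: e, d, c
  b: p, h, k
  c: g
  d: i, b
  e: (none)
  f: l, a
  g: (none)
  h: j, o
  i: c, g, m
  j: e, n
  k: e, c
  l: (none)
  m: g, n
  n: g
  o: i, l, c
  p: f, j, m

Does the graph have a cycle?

Yes

DFS with white/gray/black marking, starting from h:
h gray
  j gray
    e gray
    e black
    n gray
      g gray
      g black
    n black
  j black
  o gray
    i gray
      c gray
        c→g: g black — skip
      c black
      i→g: g black — skip
      m gray
        m→g: g black — skip
        m→n: n black — skip
      m black
    i black
    l gray
    l black
    o→c: c black — skip
  o black
h black
a gray
  a→e: e black — skip
  d gray
    d→i: i black — skip
    b gray
      p gray
        f gray
          f→l: l black — skip
          f→a: a is gray → back edge
Back edge found, so a cycle exists: a → d → b → p → f → a.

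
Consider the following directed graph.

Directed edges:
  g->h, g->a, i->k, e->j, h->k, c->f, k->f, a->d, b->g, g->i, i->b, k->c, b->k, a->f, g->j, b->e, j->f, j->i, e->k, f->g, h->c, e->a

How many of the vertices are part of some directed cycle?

A vertex is on a directed cycle iff it belongs to a strongly connected component of size ≥ 2 (or has a self-loop).
The vertices on cycles are {a, b, c, e, f, g, h, i, j, k} — 10 in total.

10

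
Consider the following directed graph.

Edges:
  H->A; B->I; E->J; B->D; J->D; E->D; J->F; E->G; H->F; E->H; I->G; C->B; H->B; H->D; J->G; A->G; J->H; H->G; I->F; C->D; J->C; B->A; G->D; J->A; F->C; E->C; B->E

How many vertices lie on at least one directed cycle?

A vertex is on a directed cycle iff it belongs to a strongly connected component of size ≥ 2 (or has a self-loop).
The vertices on cycles are {B, C, E, F, H, I, J} — 7 in total.

7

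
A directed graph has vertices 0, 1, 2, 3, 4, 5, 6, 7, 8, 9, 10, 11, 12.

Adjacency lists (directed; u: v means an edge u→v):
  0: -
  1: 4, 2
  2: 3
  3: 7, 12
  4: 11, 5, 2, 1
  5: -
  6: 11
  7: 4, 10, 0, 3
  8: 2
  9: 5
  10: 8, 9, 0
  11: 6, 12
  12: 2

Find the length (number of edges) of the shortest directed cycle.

For each vertex v, BFS finds the shortest path from v back to v.
The shortest such closed walk is 7 → 3 → 7, length 2.

2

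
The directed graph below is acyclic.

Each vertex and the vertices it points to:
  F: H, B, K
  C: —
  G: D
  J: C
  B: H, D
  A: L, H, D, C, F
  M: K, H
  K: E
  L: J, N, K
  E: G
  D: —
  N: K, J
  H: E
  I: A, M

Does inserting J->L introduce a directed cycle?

Adding J→L creates a cycle iff L can already reach J.
Path from L: L → J.
So L → … → J → L is a cycle.

Yes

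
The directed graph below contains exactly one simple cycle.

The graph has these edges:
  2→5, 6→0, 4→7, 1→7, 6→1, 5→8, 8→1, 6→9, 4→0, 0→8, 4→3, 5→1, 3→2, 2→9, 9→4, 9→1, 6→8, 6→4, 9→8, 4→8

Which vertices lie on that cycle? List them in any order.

2, 3, 4, 9

DFS with gray/black marking from 4:
4 gray
  0 gray
    8 gray
      1 gray
        7 gray
        7 black
      1 black
    8 black
  0 black
  3 gray
    2 gray
      9 gray
        9→1: 1 black — skip
        9→4: 4 is gray → back edge
Back edge closes the cycle 4 → 3 → 2 → 9 → 4; its vertices are {2, 3, 4, 9}.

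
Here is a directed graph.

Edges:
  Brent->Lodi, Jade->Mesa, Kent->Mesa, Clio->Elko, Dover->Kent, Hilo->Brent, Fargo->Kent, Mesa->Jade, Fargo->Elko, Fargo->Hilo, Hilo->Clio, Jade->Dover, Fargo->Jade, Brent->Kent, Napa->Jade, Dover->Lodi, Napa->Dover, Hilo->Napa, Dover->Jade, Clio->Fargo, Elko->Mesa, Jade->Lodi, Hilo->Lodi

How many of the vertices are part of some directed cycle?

7

A vertex is on a directed cycle iff it belongs to a strongly connected component of size ≥ 2 (or has a self-loop).
The vertices on cycles are {Clio, Hilo, Jade, Kent, Mesa, Dover, Fargo} — 7 in total.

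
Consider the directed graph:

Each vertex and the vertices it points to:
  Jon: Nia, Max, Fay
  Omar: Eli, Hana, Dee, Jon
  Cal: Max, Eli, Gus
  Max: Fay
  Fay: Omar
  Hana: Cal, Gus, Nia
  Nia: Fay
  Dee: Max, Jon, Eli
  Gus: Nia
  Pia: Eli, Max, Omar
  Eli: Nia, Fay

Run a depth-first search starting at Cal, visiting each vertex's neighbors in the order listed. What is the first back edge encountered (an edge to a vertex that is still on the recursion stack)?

Nia->Fay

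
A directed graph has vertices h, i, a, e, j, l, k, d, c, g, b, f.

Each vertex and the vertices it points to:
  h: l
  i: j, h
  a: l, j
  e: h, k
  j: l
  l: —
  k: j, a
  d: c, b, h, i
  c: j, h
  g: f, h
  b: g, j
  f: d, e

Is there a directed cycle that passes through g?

Yes

g is on a cycle iff g can reach itself via ≥1 edge.
g → f → d → b → g — yes.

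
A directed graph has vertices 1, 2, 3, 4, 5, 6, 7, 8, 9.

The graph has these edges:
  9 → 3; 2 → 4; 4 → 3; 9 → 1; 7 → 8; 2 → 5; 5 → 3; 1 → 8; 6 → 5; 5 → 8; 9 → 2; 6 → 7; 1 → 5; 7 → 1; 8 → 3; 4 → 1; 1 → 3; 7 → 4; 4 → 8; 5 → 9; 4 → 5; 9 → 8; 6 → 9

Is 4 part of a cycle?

4 is on a cycle iff 4 can reach itself via ≥1 edge.
4 → 5 → 9 → 2 → 4 — yes.

Yes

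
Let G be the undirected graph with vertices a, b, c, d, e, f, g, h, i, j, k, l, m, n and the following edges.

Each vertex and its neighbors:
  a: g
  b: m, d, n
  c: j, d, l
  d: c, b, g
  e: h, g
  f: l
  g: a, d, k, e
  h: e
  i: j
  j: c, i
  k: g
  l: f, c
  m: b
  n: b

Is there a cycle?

DFS, tracking each vertex's parent; an edge to a visited non-parent vertex closes a cycle.
Start from m:
visit m (parent –)
  visit b (parent m)
    b–m: parent, skip
    visit d (parent b)
      visit c (parent d)
        visit j (parent c)
          j–c: parent, skip
          visit i (parent j)
            i–j: parent, skip
        c–d: parent, skip
        visit l (parent c)
          visit f (parent l)
            f–l: parent, skip
          l–c: parent, skip
      d–b: parent, skip
      visit g (parent d)
        visit a (parent g)
          a–g: parent, skip
        g–d: parent, skip
        visit k (parent g)
          k–g: parent, skip
        visit e (parent g)
          visit h (parent e)
            h–e: parent, skip
          e–g: parent, skip
    visit n (parent b)
      n–b: parent, skip
No non-parent visited neighbor found — the graph is a forest.

No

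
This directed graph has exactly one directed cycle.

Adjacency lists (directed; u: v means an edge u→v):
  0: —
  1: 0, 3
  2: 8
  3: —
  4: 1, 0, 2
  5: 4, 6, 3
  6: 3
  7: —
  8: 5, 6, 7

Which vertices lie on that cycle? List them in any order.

2, 4, 5, 8

DFS with gray/black marking from 2:
2 gray
  8 gray
    5 gray
      4 gray
        1 gray
          0 gray
          0 black
          3 gray
          3 black
        1 black
        4→0: 0 black — skip
        4→2: 2 is gray → back edge
Back edge closes the cycle 2 → 8 → 5 → 4 → 2; its vertices are {2, 4, 5, 8}.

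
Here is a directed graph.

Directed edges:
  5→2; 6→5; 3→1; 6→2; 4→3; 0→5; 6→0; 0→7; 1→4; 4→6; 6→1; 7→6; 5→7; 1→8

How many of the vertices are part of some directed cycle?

7

A vertex is on a directed cycle iff it belongs to a strongly connected component of size ≥ 2 (or has a self-loop).
The vertices on cycles are {0, 1, 3, 4, 5, 6, 7} — 7 in total.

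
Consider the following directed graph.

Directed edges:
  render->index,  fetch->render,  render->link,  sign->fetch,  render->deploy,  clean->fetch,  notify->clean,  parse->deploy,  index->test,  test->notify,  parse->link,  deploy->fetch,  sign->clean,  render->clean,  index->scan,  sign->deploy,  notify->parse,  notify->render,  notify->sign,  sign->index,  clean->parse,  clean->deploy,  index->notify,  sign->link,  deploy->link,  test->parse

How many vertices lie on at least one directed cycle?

9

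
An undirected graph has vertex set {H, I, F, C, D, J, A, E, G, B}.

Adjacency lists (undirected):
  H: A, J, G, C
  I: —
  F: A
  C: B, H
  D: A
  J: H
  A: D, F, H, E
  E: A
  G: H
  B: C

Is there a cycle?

DFS, tracking each vertex's parent; an edge to a visited non-parent vertex closes a cycle.
Start from C:
visit C (parent –)
  visit B (parent C)
    B–C: parent, skip
  visit H (parent C)
    visit A (parent H)
      visit D (parent A)
        D–A: parent, skip
      visit F (parent A)
        F–A: parent, skip
      A–H: parent, skip
      visit E (parent A)
        E–A: parent, skip
    visit J (parent H)
      J–H: parent, skip
    visit G (parent H)
      G–H: parent, skip
    H–C: parent, skip
visit I (parent –)
No non-parent visited neighbor found — the graph is a forest.

No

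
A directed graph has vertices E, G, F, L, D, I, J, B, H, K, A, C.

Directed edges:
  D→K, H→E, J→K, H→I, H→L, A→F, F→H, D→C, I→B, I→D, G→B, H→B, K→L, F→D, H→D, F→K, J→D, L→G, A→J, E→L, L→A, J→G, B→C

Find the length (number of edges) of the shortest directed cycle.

For each vertex v, BFS finds the shortest path from v back to v.
The shortest such closed walk is H → L → A → F → H, length 4.

4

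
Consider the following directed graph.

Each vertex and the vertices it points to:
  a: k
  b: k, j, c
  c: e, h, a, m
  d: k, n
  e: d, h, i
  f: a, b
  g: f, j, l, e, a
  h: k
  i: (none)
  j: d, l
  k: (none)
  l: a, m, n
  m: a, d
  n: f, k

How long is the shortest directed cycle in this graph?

5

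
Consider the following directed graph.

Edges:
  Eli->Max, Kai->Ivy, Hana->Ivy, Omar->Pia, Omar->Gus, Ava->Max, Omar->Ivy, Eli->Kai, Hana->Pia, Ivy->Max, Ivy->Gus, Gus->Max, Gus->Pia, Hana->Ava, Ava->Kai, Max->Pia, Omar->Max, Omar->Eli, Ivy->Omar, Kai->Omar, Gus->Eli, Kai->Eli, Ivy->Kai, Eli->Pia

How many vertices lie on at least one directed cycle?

A vertex is on a directed cycle iff it belongs to a strongly connected component of size ≥ 2 (or has a self-loop).
The vertices on cycles are {Eli, Gus, Ivy, Kai, Omar} — 5 in total.

5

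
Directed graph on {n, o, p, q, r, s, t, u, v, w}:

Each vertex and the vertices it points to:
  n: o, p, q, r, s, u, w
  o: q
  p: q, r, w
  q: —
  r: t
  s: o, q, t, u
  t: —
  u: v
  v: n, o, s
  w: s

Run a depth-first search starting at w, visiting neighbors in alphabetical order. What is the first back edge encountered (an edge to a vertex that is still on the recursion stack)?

DFS from w (visiting neighbors in alphabetical order); mark gray on enter, black on exit:
w gray
  s gray
    o gray
      q gray
      q black
    o black
    s→q: q black — skip
    t gray
    t black
    u gray
      v gray
        n gray
          n→o: o black — skip
          p gray
            p→q: q black — skip
            r gray
              r→t: t black — skip
            r black
            p→w: w is gray → back edge
First back edge: p → w.

p->w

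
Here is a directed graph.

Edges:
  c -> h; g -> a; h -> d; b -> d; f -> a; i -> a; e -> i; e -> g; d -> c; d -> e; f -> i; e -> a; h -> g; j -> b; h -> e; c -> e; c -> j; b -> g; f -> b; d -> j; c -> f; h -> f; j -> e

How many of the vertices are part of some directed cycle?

A vertex is on a directed cycle iff it belongs to a strongly connected component of size ≥ 2 (or has a self-loop).
The vertices on cycles are {b, c, d, f, h, j} — 6 in total.

6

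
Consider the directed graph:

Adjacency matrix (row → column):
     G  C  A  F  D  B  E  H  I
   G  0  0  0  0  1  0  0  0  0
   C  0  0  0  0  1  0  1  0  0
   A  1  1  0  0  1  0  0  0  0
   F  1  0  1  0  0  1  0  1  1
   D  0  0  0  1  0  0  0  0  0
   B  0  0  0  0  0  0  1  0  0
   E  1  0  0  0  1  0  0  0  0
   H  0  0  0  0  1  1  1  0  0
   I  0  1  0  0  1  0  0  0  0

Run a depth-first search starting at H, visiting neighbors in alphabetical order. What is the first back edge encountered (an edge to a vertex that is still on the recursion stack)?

C->D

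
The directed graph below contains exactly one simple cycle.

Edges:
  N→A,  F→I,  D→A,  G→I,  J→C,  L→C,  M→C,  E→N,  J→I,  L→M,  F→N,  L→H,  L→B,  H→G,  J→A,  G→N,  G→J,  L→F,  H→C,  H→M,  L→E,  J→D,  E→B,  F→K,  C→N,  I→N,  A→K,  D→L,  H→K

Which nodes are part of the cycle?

DFS with gray/black marking from L:
L gray
  E gray
    N gray
      A gray
        K gray
        K black
      A black
    N black
    B gray
    B black
  E black
  L→B: B black — skip
  F gray
    I gray
      I→N: N black — skip
    I black
    F→K: K black — skip
    F→N: N black — skip
  F black
  H gray
    H→K: K black — skip
    G gray
      G→N: N black — skip
      G→I: I black — skip
      J gray
        D gray
          D→L: L is gray → back edge
Back edge closes the cycle L → H → G → J → D → L; its vertices are {D, G, H, J, L}.

D, G, H, J, L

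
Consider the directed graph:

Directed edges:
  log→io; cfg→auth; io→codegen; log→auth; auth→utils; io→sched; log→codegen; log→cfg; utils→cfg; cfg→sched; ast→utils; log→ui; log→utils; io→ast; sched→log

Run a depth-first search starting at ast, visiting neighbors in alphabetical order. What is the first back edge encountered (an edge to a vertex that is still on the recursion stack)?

auth→utils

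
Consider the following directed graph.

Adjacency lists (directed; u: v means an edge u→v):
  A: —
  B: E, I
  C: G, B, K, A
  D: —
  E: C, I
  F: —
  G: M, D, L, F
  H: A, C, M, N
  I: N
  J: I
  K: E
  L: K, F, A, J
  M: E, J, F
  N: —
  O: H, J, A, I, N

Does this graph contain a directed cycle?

DFS with white/gray/black marking, starting from F:
F gray
F black
A gray
A black
B gray
  E gray
    C gray
      G gray
        M gray
          M→E: E is gray → back edge
Back edge found, so a cycle exists: E → C → G → M → E.

Yes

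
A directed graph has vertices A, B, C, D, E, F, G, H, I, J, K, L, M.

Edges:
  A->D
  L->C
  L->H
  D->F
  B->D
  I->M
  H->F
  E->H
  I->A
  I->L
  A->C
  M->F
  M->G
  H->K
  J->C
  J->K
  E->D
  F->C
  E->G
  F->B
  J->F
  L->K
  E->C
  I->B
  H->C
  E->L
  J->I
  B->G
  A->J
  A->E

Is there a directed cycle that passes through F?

F is on a cycle iff F can reach itself via ≥1 edge.
F → B → D → F — yes.

Yes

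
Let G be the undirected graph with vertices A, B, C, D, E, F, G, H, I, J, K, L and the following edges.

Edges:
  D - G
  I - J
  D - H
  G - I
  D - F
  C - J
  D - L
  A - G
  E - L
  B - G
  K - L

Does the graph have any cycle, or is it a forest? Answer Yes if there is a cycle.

No

DFS, tracking each vertex's parent; an edge to a visited non-parent vertex closes a cycle.
Start from C:
visit C (parent –)
  visit J (parent C)
    visit I (parent J)
      visit G (parent I)
        visit D (parent G)
          visit F (parent D)
            F–D: parent, skip
          D–G: parent, skip
          visit H (parent D)
            H–D: parent, skip
          visit L (parent D)
            visit E (parent L)
              E–L: parent, skip
            visit K (parent L)
              K–L: parent, skip
            L–D: parent, skip
        G–I: parent, skip
        visit B (parent G)
          B–G: parent, skip
        visit A (parent G)
          A–G: parent, skip
      I–J: parent, skip
    J–C: parent, skip
No non-parent visited neighbor found — the graph is a forest.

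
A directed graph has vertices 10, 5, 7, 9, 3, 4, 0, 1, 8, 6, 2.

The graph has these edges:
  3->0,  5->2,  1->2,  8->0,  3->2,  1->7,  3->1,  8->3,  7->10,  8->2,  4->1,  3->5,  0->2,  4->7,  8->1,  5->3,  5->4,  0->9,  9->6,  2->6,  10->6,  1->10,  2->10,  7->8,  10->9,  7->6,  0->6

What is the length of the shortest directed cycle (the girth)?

2

For each vertex v, BFS finds the shortest path from v back to v.
The shortest such closed walk is 3 → 5 → 3, length 2.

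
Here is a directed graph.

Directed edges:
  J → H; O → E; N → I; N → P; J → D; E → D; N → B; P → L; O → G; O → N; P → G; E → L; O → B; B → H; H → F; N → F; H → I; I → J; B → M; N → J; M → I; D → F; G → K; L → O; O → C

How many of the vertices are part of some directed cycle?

8

A vertex is on a directed cycle iff it belongs to a strongly connected component of size ≥ 2 (or has a self-loop).
The vertices on cycles are {E, H, I, J, L, N, O, P} — 8 in total.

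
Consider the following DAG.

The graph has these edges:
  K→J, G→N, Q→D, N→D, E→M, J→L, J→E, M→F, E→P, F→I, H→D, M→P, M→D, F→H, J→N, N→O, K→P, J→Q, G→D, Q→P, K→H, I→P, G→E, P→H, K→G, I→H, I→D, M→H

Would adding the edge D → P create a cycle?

Adding D→P creates a cycle iff P can already reach D.
Path from P: P → H → D.
So P → … → D → P is a cycle.

Yes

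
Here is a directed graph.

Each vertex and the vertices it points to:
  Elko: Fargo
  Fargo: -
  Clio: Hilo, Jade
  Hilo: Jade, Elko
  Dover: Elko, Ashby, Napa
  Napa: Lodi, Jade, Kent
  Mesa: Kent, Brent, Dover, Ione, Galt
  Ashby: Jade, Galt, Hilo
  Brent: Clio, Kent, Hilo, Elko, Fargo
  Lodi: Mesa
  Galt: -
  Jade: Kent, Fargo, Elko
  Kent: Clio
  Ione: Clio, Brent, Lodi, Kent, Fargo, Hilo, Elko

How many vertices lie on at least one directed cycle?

A vertex is on a directed cycle iff it belongs to a strongly connected component of size ≥ 2 (or has a self-loop).
The vertices on cycles are {Clio, Hilo, Ione, Jade, Kent, Lodi, Mesa, Napa, Dover} — 9 in total.

9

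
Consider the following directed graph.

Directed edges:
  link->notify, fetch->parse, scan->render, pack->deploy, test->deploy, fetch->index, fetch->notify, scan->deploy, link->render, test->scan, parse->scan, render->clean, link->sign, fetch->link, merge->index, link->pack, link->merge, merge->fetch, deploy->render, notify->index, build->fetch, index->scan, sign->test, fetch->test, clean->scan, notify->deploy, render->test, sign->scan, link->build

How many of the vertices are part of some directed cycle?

9

A vertex is on a directed cycle iff it belongs to a strongly connected component of size ≥ 2 (or has a self-loop).
The vertices on cycles are {link, scan, test, build, clean, fetch, merge, deploy, render} — 9 in total.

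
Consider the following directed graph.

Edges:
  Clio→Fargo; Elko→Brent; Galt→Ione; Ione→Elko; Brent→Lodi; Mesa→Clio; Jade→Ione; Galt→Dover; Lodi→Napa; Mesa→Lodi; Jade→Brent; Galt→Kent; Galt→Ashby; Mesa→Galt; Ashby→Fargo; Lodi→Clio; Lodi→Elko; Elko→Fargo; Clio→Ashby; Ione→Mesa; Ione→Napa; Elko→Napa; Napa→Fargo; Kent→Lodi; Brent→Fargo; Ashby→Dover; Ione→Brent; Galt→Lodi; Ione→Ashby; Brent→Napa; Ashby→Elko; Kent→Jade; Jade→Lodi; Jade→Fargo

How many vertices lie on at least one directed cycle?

10

A vertex is on a directed cycle iff it belongs to a strongly connected component of size ≥ 2 (or has a self-loop).
The vertices on cycles are {Clio, Elko, Galt, Ione, Jade, Kent, Lodi, Mesa, Ashby, Brent} — 10 in total.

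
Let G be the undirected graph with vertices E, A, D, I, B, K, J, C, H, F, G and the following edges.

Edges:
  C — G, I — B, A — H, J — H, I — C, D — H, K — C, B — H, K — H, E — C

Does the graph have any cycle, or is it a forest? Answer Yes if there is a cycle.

DFS, tracking each vertex's parent; an edge to a visited non-parent vertex closes a cycle.
Start from B:
visit B (parent –)
  visit I (parent B)
    I–B: parent, skip
    visit C (parent I)
      visit G (parent C)
        G–C: parent, skip
      visit E (parent C)
        E–C: parent, skip
      visit K (parent C)
        K–C: parent, skip
        visit H (parent K)
          H–B: B visited and ≠ parent → cycle
Cycle: B – I – C – K – H – B.

Yes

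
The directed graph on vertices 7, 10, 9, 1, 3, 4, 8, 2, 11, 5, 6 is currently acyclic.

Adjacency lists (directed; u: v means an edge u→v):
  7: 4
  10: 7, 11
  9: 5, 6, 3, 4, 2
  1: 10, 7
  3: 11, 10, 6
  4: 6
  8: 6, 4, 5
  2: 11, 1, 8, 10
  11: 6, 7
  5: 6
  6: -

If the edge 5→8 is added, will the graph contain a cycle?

Yes

Adding 5→8 creates a cycle iff 8 can already reach 5.
Path from 8: 8 → 5.
So 8 → … → 5 → 8 is a cycle.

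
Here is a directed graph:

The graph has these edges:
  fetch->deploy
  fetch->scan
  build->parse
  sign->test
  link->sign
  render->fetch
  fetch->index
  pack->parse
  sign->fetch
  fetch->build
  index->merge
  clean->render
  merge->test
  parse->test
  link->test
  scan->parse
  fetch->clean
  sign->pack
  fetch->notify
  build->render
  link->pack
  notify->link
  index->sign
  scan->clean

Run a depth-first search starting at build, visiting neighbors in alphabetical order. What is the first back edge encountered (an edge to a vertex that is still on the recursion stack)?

DFS from build (visiting neighbors in alphabetical order); mark gray on enter, black on exit:
build gray
  parse gray
    test gray
    test black
  parse black
  render gray
    fetch gray
      fetch→build: build is gray → back edge
First back edge: fetch → build.

fetch→build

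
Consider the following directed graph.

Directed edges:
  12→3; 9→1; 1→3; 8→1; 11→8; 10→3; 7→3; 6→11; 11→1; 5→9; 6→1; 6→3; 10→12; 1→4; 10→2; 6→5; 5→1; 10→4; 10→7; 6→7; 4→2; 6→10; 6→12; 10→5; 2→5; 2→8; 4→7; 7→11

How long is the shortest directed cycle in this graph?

4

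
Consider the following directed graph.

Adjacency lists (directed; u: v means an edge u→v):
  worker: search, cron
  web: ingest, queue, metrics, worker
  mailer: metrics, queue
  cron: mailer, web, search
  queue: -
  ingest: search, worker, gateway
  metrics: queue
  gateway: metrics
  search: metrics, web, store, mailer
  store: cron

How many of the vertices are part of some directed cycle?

A vertex is on a directed cycle iff it belongs to a strongly connected component of size ≥ 2 (or has a self-loop).
The vertices on cycles are {web, cron, store, ingest, search, worker} — 6 in total.

6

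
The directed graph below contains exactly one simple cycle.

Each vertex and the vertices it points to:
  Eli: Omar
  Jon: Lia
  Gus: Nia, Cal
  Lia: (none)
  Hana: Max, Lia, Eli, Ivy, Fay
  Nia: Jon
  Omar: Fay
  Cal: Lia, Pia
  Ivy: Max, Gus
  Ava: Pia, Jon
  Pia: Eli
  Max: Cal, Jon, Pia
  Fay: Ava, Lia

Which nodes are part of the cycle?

Ava, Eli, Fay, Pia, Omar

DFS with gray/black marking from Eli:
Eli gray
  Omar gray
    Fay gray
      Ava gray
        Pia gray
          Pia→Eli: Eli is gray → back edge
Back edge closes the cycle Eli → Omar → Fay → Ava → Pia → Eli; its vertices are {Ava, Eli, Fay, Pia, Omar}.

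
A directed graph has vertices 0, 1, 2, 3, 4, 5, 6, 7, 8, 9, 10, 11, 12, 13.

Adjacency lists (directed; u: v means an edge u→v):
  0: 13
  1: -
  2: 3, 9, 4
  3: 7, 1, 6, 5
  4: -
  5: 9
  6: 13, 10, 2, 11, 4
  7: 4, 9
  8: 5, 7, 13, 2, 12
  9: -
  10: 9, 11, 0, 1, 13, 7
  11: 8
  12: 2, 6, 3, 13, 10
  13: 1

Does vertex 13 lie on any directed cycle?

No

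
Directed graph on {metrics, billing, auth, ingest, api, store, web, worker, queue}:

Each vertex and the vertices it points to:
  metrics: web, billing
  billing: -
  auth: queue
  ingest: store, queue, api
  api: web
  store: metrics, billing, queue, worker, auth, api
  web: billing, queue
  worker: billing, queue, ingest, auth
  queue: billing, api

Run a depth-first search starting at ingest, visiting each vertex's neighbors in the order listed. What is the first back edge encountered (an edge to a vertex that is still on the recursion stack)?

api->web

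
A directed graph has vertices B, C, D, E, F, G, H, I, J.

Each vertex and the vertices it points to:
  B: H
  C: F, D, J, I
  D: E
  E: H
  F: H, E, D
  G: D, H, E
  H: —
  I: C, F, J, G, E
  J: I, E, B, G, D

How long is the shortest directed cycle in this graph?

2

For each vertex v, BFS finds the shortest path from v back to v.
The shortest such closed walk is I → J → I, length 2.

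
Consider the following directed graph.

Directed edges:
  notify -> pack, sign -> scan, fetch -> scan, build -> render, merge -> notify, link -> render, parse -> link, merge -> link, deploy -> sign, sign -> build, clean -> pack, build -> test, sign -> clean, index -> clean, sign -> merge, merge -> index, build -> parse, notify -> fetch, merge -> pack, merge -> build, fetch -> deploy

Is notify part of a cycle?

Yes

notify is on a cycle iff notify can reach itself via ≥1 edge.
notify → fetch → deploy → sign → merge → notify — yes.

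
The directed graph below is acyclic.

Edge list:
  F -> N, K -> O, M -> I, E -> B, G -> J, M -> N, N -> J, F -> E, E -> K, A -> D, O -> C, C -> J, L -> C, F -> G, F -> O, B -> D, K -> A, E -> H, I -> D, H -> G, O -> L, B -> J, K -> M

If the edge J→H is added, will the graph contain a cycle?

Adding J→H creates a cycle iff H can already reach J.
Path from H: H → G → J.
So H → … → J → H is a cycle.

Yes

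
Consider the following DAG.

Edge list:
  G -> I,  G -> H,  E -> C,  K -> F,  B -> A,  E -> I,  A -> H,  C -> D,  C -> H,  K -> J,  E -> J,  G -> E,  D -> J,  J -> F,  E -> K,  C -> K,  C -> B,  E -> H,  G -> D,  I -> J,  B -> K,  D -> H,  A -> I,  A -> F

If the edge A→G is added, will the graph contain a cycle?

Yes

Adding A→G creates a cycle iff G can already reach A.
Path from G: G → E → C → B → A.
So G → … → A → G is a cycle.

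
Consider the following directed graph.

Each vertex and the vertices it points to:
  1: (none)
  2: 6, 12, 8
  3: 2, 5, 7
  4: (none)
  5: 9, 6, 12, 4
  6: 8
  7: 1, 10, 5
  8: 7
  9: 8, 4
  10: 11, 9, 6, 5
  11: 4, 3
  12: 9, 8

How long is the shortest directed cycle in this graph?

4

For each vertex v, BFS finds the shortest path from v back to v.
The shortest such closed walk is 3 → 7 → 10 → 11 → 3, length 4.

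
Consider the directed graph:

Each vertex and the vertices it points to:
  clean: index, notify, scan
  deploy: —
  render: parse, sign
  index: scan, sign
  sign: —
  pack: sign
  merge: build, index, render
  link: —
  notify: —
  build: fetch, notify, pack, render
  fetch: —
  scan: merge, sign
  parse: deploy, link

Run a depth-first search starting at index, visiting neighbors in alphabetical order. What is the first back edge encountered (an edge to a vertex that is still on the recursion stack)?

merge→index

DFS from index (visiting neighbors in alphabetical order); mark gray on enter, black on exit:
index gray
  scan gray
    merge gray
      build gray
        fetch gray
        fetch black
        notify gray
        notify black
        pack gray
          sign gray
          sign black
        pack black
        render gray
          parse gray
            deploy gray
            deploy black
            link gray
            link black
          parse black
          render→sign: sign black — skip
        render black
      build black
      merge→index: index is gray → back edge
First back edge: merge → index.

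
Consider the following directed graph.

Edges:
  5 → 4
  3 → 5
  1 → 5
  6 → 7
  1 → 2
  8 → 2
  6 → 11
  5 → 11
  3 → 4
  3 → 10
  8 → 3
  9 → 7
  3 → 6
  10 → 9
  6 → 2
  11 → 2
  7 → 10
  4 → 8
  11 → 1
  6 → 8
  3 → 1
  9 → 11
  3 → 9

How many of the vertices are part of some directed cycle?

10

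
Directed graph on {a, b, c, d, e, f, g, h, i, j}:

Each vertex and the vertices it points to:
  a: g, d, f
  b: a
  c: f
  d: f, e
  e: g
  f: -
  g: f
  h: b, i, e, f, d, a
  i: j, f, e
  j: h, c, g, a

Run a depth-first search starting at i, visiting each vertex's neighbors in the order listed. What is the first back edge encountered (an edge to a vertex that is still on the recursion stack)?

DFS from i (visiting each vertex's neighbors in the order listed); mark gray on enter, black on exit:
i gray
  j gray
    h gray
      b gray
        a gray
          g gray
            f gray
            f black
          g black
          d gray
            d→f: f black — skip
            e gray
              e→g: g black — skip
            e black
          d black
          a→f: f black — skip
        a black
      b black
      h→i: i is gray → back edge
First back edge: h → i.

h->i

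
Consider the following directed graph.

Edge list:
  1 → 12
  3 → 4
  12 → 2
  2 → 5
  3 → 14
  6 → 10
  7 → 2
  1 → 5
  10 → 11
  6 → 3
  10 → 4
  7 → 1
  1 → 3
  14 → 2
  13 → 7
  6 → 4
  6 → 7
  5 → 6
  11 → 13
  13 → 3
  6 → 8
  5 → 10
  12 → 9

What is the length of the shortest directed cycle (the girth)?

4

For each vertex v, BFS finds the shortest path from v back to v.
The shortest such closed walk is 1 → 5 → 6 → 7 → 1, length 4.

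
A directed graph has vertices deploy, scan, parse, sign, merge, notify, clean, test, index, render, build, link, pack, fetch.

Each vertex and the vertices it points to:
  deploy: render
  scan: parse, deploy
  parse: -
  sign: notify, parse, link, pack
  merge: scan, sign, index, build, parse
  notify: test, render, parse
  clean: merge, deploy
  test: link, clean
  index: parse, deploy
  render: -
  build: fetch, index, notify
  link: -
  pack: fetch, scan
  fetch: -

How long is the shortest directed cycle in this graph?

5

For each vertex v, BFS finds the shortest path from v back to v.
The shortest such closed walk is clean → merge → build → notify → test → clean, length 5.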